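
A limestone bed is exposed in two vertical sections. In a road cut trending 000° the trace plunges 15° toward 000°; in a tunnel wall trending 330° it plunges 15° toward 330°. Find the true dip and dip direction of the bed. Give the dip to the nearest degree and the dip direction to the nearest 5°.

Represent each trace as a vector plunging at its apparent dip toward its trend (east-north-up frame): v₁ = (0.000, 0.966, -0.259), v₂ = (-0.483, 0.837, -0.259).
Cross product v₁ × v₂ gives the pole to the plane: n ∝ (-0.033, 0.125, 0.467).
True dip = arccos(n_z / |n|) = arccos(0.9636) = 15.5°.
Dip direction = atan2(-0.033, 0.125) = 345° (azimuth of n's horizontal projection).

true dip 16°, dip direction 345°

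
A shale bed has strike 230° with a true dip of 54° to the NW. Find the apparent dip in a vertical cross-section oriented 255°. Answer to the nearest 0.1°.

30.2°

Angle between strike (230°) and section (255°): β = 25°.
tan(apparent dip) = tan 54° · sin 25° = 0.5817
α = arctan(0.5817) = 30.19°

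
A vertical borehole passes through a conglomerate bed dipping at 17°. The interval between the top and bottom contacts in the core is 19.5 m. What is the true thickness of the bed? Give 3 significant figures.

18.6 m

True thickness t = h · cos(dip) = 19.5 × cos 17°
t = 19.5 × 0.9563 = 18.648 m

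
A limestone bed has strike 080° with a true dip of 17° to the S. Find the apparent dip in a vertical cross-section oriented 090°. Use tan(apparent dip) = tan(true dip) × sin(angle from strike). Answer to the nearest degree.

Angle between strike (080°) and section (090°): β = 10°.
tan(apparent dip) = tan 17° · sin 10° = 0.0531
α = arctan(0.0531) = 3.04°

3°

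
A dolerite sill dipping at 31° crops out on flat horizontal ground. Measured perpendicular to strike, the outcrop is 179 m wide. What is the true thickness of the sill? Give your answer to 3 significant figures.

92.2 m

True thickness t = w · sin(dip) = 179 × sin 31°
t = 179 × 0.5150 = 92.192 m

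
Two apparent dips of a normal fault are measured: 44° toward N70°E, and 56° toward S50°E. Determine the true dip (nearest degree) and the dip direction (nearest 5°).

true dip 56°, dip direction 120°

Each apparent-dip line lies in the plane. As unit vectors (x east, y north, z up), v₁ plunges 44°→N70°E and v₂ plunges 56°→S50°E.
n = v₁ × v₂ = (0.454, -0.263, 0.348) (taken with n_z > 0).
True dip = arccos(n_z / |n|) = arccos(0.5534) = 56.4°.
Dip direction = azimuth of (n_x, n_y) = atan2(0.454, -0.263) = 120°.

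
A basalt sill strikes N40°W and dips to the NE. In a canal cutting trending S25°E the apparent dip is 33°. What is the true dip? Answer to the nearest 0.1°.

The section is 15° from the strike.
tan δ = tan α / sin β = tan 33° / sin 15° = 0.6494 / 0.2588 = 2.5091
true dip = arctan 2.5091 = 68.27°

68.3°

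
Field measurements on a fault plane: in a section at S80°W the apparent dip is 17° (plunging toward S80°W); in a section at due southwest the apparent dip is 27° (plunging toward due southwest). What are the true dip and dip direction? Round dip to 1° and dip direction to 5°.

Each apparent-dip line lies in the plane. As unit vectors (x east, y north, z up), v₁ plunges 17°→S80°W and v₂ plunges 27°→due southwest.
n = v₁ × v₂ = (-0.109, -0.243, 0.489) (taken with n_z > 0).
Dip δ = arctan(|n_h|/n_z) = arctan(0.267/0.489) = 28.6°.
Dip direction = atan2(-0.109, -0.243) = 204° (azimuth of n's horizontal projection).

true dip 29°, dip direction 205°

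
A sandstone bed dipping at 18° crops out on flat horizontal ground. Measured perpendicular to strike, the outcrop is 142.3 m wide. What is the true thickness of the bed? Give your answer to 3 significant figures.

44.0 m

True thickness t = w · sin(dip) = 142.3 × sin 18°
t = 142.3 × 0.3090 = 43.973 m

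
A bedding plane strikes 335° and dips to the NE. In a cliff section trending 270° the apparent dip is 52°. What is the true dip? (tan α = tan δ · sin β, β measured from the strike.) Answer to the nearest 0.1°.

54.7°

The section is 65° from the strike.
tan δ = tan α / sin β = tan 52° / sin 65° = 1.2799 / 0.9063 = 1.4123
δ = arctan(1.4123) = 54.70°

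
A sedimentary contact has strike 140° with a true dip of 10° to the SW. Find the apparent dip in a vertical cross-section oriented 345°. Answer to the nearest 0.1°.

The section lies 25° from the strike.
tan α = tan 10° × sin 25° = 0.1763 × 0.4226 = 0.0745
apparent dip = arctan 0.0745 = 4.26°

4.3°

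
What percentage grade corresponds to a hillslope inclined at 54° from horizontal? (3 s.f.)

grade % = 100 × tan 54° = 100 × 1.3764

138%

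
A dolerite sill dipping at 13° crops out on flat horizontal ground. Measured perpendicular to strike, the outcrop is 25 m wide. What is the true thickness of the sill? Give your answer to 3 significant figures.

True thickness t = w · sin(dip) = 25 × sin 13°
t = 25 × 0.2250 = 5.624 m

5.62 m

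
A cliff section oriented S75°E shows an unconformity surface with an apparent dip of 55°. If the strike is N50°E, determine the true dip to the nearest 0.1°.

β = acute angle between strike N50°E and section S75°E = 55°.
tan(true dip) = tan 55° / sin 55° = 1.7434
true dip = arctan 1.7434 = 60.16°

60.2°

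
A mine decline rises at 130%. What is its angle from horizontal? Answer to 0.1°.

52.4°

tan θ = 130/100 = 1.3000
θ = arctan(1.3000) = 52.43°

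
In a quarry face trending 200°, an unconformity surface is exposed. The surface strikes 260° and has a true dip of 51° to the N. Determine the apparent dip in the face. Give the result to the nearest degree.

The section lies 60° from the strike.
tan(apparent dip) = tan 51° · sin 60° = 1.0695
α = arctan(1.0695) = 46.92°

47°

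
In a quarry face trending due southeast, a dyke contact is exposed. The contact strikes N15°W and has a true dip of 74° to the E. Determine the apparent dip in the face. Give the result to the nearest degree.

Angle between strike (N15°W) and section (due southeast): β = 30°.
tan α = tan 74° × sin 30° = 3.4874 × 0.5000 = 1.7437
α = arctan(1.7437) = 60.17°

60°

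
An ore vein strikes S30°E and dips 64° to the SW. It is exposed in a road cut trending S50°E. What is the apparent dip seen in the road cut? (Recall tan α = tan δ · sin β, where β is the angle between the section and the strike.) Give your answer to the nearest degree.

The section lies 20° from the strike.
tan α = tan 64° × sin 20° = 2.0503 × 0.3420 = 0.7012
apparent dip = arctan 0.7012 = 35.04°

35°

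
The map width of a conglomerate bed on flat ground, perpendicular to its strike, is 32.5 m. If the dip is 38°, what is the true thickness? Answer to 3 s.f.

20.0 m

True thickness t = w · sin(dip) = 32.5 × sin 38°
t = 32.5 × 0.6157 = 20.009 m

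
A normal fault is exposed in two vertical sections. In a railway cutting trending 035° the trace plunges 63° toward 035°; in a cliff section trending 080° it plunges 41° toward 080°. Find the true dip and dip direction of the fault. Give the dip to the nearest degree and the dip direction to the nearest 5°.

true dip 64°, dip direction 015°

Represent each trace as a vector plunging at its apparent dip toward its trend (east-north-up frame): v₁ = (0.260, 0.372, -0.891), v₂ = (0.743, 0.131, -0.656).
The plane normal is n = v₁ × v₂ ∝ (0.127, 0.491, 0.242).
True dip = arccos(n_z / |n|) = arccos(0.4308) = 64.5°.
The horizontal component of n points toward azimuth atan2(n_x, n_y) = 15°, the dip direction.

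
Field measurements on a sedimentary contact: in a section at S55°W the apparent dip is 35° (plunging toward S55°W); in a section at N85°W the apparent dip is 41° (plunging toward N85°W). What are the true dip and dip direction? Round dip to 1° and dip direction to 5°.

true dip 41°, dip direction 270°

Represent each trace as a vector plunging at its apparent dip toward its trend (east-north-up frame): v₁ = (-0.671, -0.470, -0.574), v₂ = (-0.752, 0.066, -0.656).
The plane normal is n = v₁ × v₂ ∝ (-0.346, 0.009, 0.397).
Dip δ = arctan(|n_h|/n_z) = arctan(0.346/0.397) = 41.1°.
Dip direction = azimuth of (n_x, n_y) = atan2(-0.346, 0.009) = 271°.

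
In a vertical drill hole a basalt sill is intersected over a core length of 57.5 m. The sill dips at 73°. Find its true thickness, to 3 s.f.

16.8 m

True thickness t = h · cos(dip) = 57.5 × cos 73°
t = 57.5 × 0.2924 = 16.811 m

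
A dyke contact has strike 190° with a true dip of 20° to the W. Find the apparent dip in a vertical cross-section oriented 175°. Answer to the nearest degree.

The section lies 15° from the strike.
tan(apparent dip) = tan 20° · sin 15° = 0.0942
apparent dip = arctan 0.0942 = 5.38°

5°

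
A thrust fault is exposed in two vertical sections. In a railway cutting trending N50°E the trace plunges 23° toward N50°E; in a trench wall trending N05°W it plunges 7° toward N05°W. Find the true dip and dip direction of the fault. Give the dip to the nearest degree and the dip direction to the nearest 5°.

true dip 24°, dip direction 070°

Each apparent-dip line lies in the plane. As unit vectors (x east, y north, z up), v₁ plunges 23°→N50°E and v₂ plunges 7°→N05°W.
Cross product v₁ × v₂ gives the pole to the plane: n ∝ (0.314, 0.120, 0.748).
Dip δ = arctan(|n_h|/n_z) = arctan(0.336/0.748) = 24.2°.
Dip direction = azimuth of (n_x, n_y) = atan2(0.314, 0.120) = 69°.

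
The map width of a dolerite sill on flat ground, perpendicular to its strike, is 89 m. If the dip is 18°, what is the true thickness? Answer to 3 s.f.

27.5 m

True thickness t = w · sin(dip) = 89 × sin 18°
t = 89 × 0.3090 = 27.503 m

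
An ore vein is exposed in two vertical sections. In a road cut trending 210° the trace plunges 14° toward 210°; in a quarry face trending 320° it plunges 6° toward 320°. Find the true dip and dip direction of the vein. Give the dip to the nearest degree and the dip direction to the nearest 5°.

true dip 18°, dip direction 250°

Each apparent-dip line lies in the plane. As unit vectors (x east, y north, z up), v₁ plunges 14°→210° and v₂ plunges 6°→320°.
The plane normal is n = v₁ × v₂ ∝ (-0.272, -0.104, 0.907).
Dip δ = arctan(|n_h|/n_z) = arctan(0.291/0.907) = 17.8°.
Dip direction = atan2(-0.272, -0.104) = 249° (azimuth of n's horizontal projection).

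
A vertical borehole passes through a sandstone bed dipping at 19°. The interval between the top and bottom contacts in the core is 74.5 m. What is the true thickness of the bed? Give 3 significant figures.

70.4 m

True thickness t = h · cos(dip) = 74.5 × cos 19°
t = 74.5 × 0.9455 = 70.441 m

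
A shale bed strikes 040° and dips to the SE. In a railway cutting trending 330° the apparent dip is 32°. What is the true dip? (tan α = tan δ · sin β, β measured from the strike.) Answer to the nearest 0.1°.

33.6°

The section is 70° from the strike.
tan(true dip) = tan 32° / sin 70° = 0.6650
true dip = arctan 0.6650 = 33.62°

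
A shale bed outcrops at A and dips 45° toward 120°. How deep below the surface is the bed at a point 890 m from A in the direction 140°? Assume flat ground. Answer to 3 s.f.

836 m

The hole lies 20° from the dip direction, so the down-dip offset is 890 × cos 20° = 836.33 m.
Depth = down-dip offset × tan(dip) = 836.33 × tan 45° = 836.33 × 1.0000
Depth = 836.33 m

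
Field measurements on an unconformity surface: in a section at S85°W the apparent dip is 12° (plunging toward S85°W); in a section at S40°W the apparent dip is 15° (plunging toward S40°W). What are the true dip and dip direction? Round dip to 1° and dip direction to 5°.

The two traces are lines in the plane: v₁ = (sin 265°·cos 12°, cos 265°·cos 12°, −sin 12°), v₂ = (sin 220°·cos 15°, cos 220°·cos 15°, −sin 15°).
The plane normal is n = v₁ × v₂ ∝ (-0.132, -0.123, 0.668).
Dip δ = arctan(|n_h|/n_z) = arctan(0.180/0.668) = 15.1°.
The horizontal component of n points toward azimuth atan2(n_x, n_y) = 227°, the dip direction.

true dip 15°, dip direction 225°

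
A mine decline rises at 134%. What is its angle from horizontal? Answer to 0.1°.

53.3°

tan θ = 134/100 = 1.3400
θ = arctan(1.3400) = 53.27°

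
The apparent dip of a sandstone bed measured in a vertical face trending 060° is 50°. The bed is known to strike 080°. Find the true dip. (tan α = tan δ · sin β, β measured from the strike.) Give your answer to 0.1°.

β = acute angle between strike 080° and section 060° = 20°.
tan δ = tan α / sin β = tan 50° / sin 20° = 1.1918 / 0.3420 = 3.4845
true dip = arctan 3.4845 = 73.99°

74.0°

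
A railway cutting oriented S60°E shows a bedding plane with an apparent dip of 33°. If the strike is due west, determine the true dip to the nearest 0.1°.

52.4°

β = acute angle between strike due west and section S60°E = 30°.
tan δ = tan α / sin β = tan 33° / sin 30° = 0.6494 / 0.5000 = 1.2988
true dip = arctan 1.2988 = 52.41°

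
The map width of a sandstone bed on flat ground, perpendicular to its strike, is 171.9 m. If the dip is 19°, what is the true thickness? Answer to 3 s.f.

True thickness t = w · sin(dip) = 171.9 × sin 19°
t = 171.9 × 0.3256 = 55.965 m

56.0 m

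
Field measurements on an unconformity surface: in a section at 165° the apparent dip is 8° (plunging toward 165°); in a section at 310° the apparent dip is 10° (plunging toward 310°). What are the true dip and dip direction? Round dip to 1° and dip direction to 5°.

The two traces are lines in the plane: v₁ = (sin 165°·cos 8°, cos 165°·cos 8°, −sin 8°), v₂ = (sin 310°·cos 10°, cos 310°·cos 10°, −sin 10°).
The plane normal is n = v₁ × v₂ ∝ (-0.254, -0.149, 0.559).
Dip δ = arctan(|n_h|/n_z) = arctan(0.295/0.559) = 27.8°.
The horizontal component of n points toward azimuth atan2(n_x, n_y) = 240°, the dip direction.

true dip 28°, dip direction 240°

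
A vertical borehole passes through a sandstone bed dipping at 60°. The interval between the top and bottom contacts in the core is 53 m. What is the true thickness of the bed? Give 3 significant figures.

26.5 m

True thickness t = h · cos(dip) = 53 × cos 60°
t = 53 × 0.5000 = 26.500 m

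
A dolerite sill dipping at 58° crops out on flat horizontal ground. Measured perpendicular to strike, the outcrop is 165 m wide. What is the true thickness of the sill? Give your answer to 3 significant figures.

True thickness t = w · sin(dip) = 165 × sin 58°
t = 165 × 0.8480 = 139.928 m

140 m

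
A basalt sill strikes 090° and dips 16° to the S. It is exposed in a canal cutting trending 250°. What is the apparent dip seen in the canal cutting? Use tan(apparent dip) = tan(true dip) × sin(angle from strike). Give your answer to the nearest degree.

The section lies 20° from the strike.
tan(apparent dip) = tan 16° · sin 20° = 0.0981
α = arctan(0.0981) = 5.60°

6°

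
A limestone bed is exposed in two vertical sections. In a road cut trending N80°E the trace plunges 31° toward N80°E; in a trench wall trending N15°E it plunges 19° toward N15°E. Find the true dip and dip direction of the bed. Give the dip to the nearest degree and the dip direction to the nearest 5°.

Each apparent-dip line lies in the plane. As unit vectors (x east, y north, z up), v₁ plunges 31°→N80°E and v₂ plunges 19°→N15°E.
n = v₁ × v₂ = (0.422, 0.149, 0.735) (taken with n_z > 0).
True dip = arccos(n_z / |n|) = arccos(0.8541) = 31.3°.
The horizontal component of n points toward azimuth atan2(n_x, n_y) = 71°, the dip direction.

true dip 31°, dip direction 070°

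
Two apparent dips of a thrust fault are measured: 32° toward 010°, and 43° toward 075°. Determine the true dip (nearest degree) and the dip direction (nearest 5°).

true dip 44°, dip direction 060°

Represent each trace as a vector plunging at its apparent dip toward its trend (east-north-up frame): v₁ = (0.147, 0.835, -0.530), v₂ = (0.706, 0.189, -0.682).
Cross product v₁ × v₂ gives the pole to the plane: n ∝ (0.469, 0.274, 0.562).
Dip δ = arctan(|n_h|/n_z) = arctan(0.543/0.562) = 44.0°.
Dip direction = atan2(0.469, 0.274) = 60° (azimuth of n's horizontal projection).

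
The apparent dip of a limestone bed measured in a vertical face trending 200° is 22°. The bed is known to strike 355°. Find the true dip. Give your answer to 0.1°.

43.7°

The section is 25° from the strike.
tan(true dip) = tan 22° / sin 25° = 0.9560
true dip = arctan 0.9560 = 43.71°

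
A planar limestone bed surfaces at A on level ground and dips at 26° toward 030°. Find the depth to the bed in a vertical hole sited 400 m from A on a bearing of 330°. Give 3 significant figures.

The hole lies 60° from the dip direction, so the down-dip offset is 400 × cos 60° = 200.00 m.
Depth = down-dip offset × tan(dip) = 200.00 × tan 26° = 200.00 × 0.4877
Depth = 97.55 m

97.5 m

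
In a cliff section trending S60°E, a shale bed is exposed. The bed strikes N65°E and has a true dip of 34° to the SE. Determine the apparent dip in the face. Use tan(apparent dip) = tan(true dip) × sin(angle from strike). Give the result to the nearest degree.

Angle between strike (N65°E) and section (S60°E): β = 55°.
tan α = tan 34° × sin 55° = 0.6745 × 0.8192 = 0.5525
apparent dip = arctan 0.5525 = 28.92°

29°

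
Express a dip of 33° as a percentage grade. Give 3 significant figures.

64.9%

grade % = 100 × tan 33° = 100 × 0.6494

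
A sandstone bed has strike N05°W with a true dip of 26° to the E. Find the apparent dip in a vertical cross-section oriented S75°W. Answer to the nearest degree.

26°

Angle between strike (N05°W) and section (S75°W): β = 80°.
tan α = tan 26° × sin 80° = 0.4877 × 0.9848 = 0.4803
apparent dip = arctan 0.4803 = 25.66°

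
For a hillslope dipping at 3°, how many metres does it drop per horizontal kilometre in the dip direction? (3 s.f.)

drop per km = 1000 × tan 3° = 1000 × 0.0524

52.4 m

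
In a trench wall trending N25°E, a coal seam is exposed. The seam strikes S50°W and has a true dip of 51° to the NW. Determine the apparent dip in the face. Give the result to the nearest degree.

Angle between strike (S50°W) and section (N25°E): β = 25°.
tan(apparent dip) = tan 51° · sin 25° = 0.5219
apparent dip = arctan 0.5219 = 27.56°

28°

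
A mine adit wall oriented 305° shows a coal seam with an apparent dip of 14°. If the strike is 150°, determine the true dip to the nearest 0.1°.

30.5°

The section is 25° from the strike.
tan δ = tan α / sin β = tan 14° / sin 25° = 0.2493 / 0.4226 = 0.5900
δ = arctan(0.5900) = 30.54°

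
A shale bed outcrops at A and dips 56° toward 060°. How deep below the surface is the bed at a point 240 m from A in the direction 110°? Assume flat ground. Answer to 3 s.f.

The hole lies 50° from the dip direction, so the down-dip offset is 240 × cos 50° = 154.27 m.
Depth = down-dip offset × tan(dip) = 154.27 × tan 56° = 154.27 × 1.4826
Depth = 228.71 m

229 m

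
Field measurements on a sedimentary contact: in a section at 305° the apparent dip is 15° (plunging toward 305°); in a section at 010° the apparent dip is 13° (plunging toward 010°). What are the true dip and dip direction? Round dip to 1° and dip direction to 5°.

true dip 17°, dip direction 330°

The two traces are lines in the plane: v₁ = (sin 305°·cos 15°, cos 305°·cos 15°, −sin 15°), v₂ = (sin 10°·cos 13°, cos 10°·cos 13°, −sin 13°).
Cross product v₁ × v₂ gives the pole to the plane: n ∝ (-0.124, 0.222, 0.853).
tan δ = √(n_x²+n_y²)/n_z = 0.254/0.853, so δ = 16.6°.
The horizontal component of n points toward azimuth atan2(n_x, n_y) = 331°, the dip direction.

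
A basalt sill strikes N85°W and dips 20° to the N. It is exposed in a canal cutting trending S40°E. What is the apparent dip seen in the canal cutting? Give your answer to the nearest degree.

14°

The strike is N85°W and the section trends S40°E; the acute angle between them is β = 45°.
tan(apparent dip) = tan 20° · sin 45° = 0.2574
apparent dip = arctan 0.2574 = 14.43°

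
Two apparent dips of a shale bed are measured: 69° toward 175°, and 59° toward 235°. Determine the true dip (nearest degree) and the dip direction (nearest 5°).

true dip 69°, dip direction 185°

Each apparent-dip line lies in the plane. As unit vectors (x east, y north, z up), v₁ plunges 69°→175° and v₂ plunges 59°→235°.
Cross product v₁ × v₂ gives the pole to the plane: n ∝ (-0.030, -0.421, 0.160).
Dip δ = arctan(|n_h|/n_z) = arctan(0.422/0.160) = 69.2°.
The horizontal component of n points toward azimuth atan2(n_x, n_y) = 184°, the dip direction.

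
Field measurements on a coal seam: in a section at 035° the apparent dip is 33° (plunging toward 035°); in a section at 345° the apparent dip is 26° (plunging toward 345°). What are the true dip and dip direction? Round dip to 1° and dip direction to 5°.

Represent each trace as a vector plunging at its apparent dip toward its trend (east-north-up frame): v₁ = (0.481, 0.687, -0.545), v₂ = (-0.233, 0.868, -0.438).
The plane normal is n = v₁ × v₂ ∝ (0.172, 0.338, 0.577).
tan δ = √(n_x²+n_y²)/n_z = 0.379/0.577, so δ = 33.3°.
Dip direction = atan2(0.172, 0.338) = 27° (azimuth of n's horizontal projection).

true dip 33°, dip direction 025°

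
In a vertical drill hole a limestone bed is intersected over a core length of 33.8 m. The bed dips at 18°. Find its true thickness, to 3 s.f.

32.1 m

True thickness t = h · cos(dip) = 33.8 × cos 18°
t = 33.8 × 0.9511 = 32.146 m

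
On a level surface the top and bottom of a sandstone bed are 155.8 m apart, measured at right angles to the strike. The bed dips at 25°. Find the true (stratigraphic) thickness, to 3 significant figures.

True thickness t = w · sin(dip) = 155.8 × sin 25°
t = 155.8 × 0.4226 = 65.844 m

65.8 m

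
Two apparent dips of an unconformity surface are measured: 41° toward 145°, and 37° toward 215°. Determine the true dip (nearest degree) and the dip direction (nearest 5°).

Represent each trace as a vector plunging at its apparent dip toward its trend (east-north-up frame): v₁ = (0.433, -0.618, -0.656), v₂ = (-0.458, -0.654, -0.602).
n = v₁ × v₂ = (0.057, -0.561, 0.566) (taken with n_z > 0).
Dip δ = arctan(|n_h|/n_z) = arctan(0.564/0.566) = 44.9°.
Dip direction = atan2(0.057, -0.561) = 174° (azimuth of n's horizontal projection).

true dip 45°, dip direction 175°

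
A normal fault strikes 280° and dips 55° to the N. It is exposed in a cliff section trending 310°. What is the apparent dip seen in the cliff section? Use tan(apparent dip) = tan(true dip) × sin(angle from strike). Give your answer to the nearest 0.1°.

The strike is 280° and the section trends 310°; the acute angle between them is β = 30°.
tan(apparent dip) = tan 55° · sin 30° = 0.7141
α = arctan(0.7141) = 35.53°

35.5°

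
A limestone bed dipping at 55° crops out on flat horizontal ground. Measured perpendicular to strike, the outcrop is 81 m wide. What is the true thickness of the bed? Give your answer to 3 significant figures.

True thickness t = w · sin(dip) = 81 × sin 55°
t = 81 × 0.8192 = 66.351 m

66.4 m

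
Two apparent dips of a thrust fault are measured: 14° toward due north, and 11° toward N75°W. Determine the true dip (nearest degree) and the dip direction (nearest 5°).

true dip 16°, dip direction 330°

The two traces are lines in the plane: v₁ = (sin 0°·cos 14°, cos 0°·cos 14°, −sin 14°), v₂ = (sin 285°·cos 11°, cos 285°·cos 11°, −sin 11°).
The plane normal is n = v₁ × v₂ ∝ (-0.124, 0.229, 0.920).
tan δ = √(n_x²+n_y²)/n_z = 0.261/0.920, so δ = 15.8°.
The horizontal component of n points toward azimuth atan2(n_x, n_y) = 332°, the dip direction.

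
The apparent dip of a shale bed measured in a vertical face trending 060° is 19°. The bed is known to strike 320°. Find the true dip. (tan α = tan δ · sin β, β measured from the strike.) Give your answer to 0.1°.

The section is 80° from the strike.
tan(true dip) = tan 19° / sin 80° = 0.3496
true dip = arctan 0.3496 = 19.27°

19.3°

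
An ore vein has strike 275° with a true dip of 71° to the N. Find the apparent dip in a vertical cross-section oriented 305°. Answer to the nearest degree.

Angle between strike (275°) and section (305°): β = 30°.
tan(apparent dip) = tan 71° · sin 30° = 1.4521
apparent dip = arctan 1.4521 = 55.45°

55°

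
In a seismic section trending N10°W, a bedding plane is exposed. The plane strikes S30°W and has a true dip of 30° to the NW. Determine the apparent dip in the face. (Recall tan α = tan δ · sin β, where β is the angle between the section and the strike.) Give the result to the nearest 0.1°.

20.4°

The section lies 40° from the strike.
tan(apparent dip) = tan 30° · sin 40° = 0.3711
α = arctan(0.3711) = 20.36°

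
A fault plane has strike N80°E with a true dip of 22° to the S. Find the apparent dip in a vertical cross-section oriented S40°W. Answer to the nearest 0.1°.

The strike is N80°E and the section trends S40°W; the acute angle between them is β = 40°.
tan α = tan 22° × sin 40° = 0.4040 × 0.6428 = 0.2597
α = arctan(0.2597) = 14.56°

14.6°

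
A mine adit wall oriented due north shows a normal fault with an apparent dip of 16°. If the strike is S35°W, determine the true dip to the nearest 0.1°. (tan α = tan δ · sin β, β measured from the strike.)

The section is 35° from the strike.
tan(true dip) = tan 16° / sin 35° = 0.4999
true dip = arctan 0.4999 = 26.56°

26.6°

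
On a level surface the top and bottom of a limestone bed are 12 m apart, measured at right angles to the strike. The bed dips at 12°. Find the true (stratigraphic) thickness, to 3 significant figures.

True thickness t = w · sin(dip) = 12 × sin 12°
t = 12 × 0.2079 = 2.495 m

2.49 m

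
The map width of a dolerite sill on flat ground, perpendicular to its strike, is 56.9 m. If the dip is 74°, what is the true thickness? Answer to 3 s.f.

54.7 m

True thickness t = w · sin(dip) = 56.9 × sin 74°
t = 56.9 × 0.9613 = 54.696 m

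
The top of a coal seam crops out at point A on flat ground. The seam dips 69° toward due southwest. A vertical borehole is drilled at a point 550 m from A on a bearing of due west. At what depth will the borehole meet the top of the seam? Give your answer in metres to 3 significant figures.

The hole lies 45° from the dip direction, so the down-dip offset is 550 × cos 45° = 388.91 m.
Depth = down-dip offset × tan(dip) = 388.91 × tan 69° = 388.91 × 2.6051
Depth = 1013.14 m

1010 m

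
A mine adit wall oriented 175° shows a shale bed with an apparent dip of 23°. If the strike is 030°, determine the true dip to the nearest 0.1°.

36.5°

The section is 35° from the strike.
tan δ = tan α / sin β = tan 23° / sin 35° = 0.4245 / 0.5736 = 0.7400
true dip = arctan 0.7400 = 36.50°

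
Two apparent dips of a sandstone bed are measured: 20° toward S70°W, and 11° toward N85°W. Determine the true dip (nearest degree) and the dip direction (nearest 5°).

true dip 26°, dip direction 210°

Represent each trace as a vector plunging at its apparent dip toward its trend (east-north-up frame): v₁ = (-0.883, -0.321, -0.342), v₂ = (-0.978, 0.086, -0.191).
n = v₁ × v₂ = (-0.091, -0.166, 0.390) (taken with n_z > 0).
Dip δ = arctan(|n_h|/n_z) = arctan(0.189/0.390) = 25.9°.
The horizontal component of n points toward azimuth atan2(n_x, n_y) = 209°, the dip direction.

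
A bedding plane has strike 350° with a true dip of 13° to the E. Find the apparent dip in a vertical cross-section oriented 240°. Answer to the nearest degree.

12°

The strike is 350° and the section trends 240°; the acute angle between them is β = 70°.
tan(apparent dip) = tan 13° · sin 70° = 0.2169
apparent dip = arctan 0.2169 = 12.24°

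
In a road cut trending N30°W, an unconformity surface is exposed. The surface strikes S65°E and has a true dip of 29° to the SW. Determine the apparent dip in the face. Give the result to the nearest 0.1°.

17.6°

Angle between strike (S65°E) and section (N30°W): β = 35°.
tan(apparent dip) = tan 29° · sin 35° = 0.3179
apparent dip = arctan 0.3179 = 17.64°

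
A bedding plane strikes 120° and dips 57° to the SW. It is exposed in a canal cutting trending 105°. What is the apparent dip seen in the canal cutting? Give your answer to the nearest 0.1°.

21.7°

The strike is 120° and the section trends 105°; the acute angle between them is β = 15°.
tan(apparent dip) = tan 57° · sin 15° = 0.3985
apparent dip = arctan 0.3985 = 21.73°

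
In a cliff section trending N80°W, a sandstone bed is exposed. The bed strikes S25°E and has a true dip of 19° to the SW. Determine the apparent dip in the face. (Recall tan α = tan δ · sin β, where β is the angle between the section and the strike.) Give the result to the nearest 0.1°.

15.8°

The section lies 55° from the strike.
tan α = tan 19° × sin 55° = 0.3443 × 0.8192 = 0.2821
α = arctan(0.2821) = 15.75°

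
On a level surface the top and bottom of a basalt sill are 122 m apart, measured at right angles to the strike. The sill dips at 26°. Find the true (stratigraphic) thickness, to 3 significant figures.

53.5 m

True thickness t = w · sin(dip) = 122 × sin 26°
t = 122 × 0.4384 = 53.481 m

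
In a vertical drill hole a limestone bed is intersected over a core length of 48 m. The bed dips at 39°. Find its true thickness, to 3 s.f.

37.3 m

True thickness t = h · cos(dip) = 48 × cos 39°
t = 48 × 0.7771 = 37.303 m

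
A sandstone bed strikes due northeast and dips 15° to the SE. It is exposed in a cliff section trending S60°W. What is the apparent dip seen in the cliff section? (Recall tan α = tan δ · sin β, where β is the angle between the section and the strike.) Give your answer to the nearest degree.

Angle between strike (due northeast) and section (S60°W): β = 15°.
tan(apparent dip) = tan 15° · sin 15° = 0.0694
apparent dip = arctan 0.0694 = 3.97°

4°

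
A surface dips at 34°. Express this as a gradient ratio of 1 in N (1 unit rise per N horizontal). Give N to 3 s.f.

1 : N means tan θ = 1/N, so N = 1/tan 34° = 1/0.6745

1 in 1.48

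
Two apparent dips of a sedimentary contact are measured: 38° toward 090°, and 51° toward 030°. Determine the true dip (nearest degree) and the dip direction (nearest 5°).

true dip 51°, dip direction 040°

Each apparent-dip line lies in the plane. As unit vectors (x east, y north, z up), v₁ plunges 38°→090° and v₂ plunges 51°→030°.
Cross product v₁ × v₂ gives the pole to the plane: n ∝ (0.336, 0.419, 0.429).
tan δ = √(n_x²+n_y²)/n_z = 0.537/0.429, so δ = 51.3°.
Dip direction = atan2(0.336, 0.419) = 39° (azimuth of n's horizontal projection).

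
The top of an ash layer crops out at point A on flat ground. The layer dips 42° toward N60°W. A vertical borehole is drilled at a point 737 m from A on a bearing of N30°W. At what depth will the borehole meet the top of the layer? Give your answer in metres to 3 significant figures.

The hole lies 30° from the dip direction, so the down-dip offset is 737 × cos 30° = 638.26 m.
Depth = down-dip offset × tan(dip) = 638.26 × tan 42° = 638.26 × 0.9004
Depth = 574.69 m

575 m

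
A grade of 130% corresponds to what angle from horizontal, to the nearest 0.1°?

52.4°

tan θ = 130/100 = 1.3000
θ = arctan(1.3000) = 52.43°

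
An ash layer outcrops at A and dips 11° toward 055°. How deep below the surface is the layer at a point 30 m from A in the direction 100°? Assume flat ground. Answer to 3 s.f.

4.12 m

The hole lies 45° from the dip direction, so the down-dip offset is 30 × cos 45° = 21.21 m.
Depth = down-dip offset × tan(dip) = 21.21 × tan 11° = 21.21 × 0.1944
Depth = 4.12 m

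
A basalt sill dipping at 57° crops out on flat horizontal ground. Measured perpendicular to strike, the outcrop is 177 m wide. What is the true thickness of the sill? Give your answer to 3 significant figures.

148 m

True thickness t = w · sin(dip) = 177 × sin 57°
t = 177 × 0.8387 = 148.445 m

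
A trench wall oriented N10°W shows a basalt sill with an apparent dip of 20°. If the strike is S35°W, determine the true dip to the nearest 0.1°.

27.2°

β = acute angle between strike S35°W and section N10°W = 45°.
tan δ = tan α / sin β = tan 20° / sin 45° = 0.3640 / 0.7071 = 0.5147
true dip = arctan 0.5147 = 27.24°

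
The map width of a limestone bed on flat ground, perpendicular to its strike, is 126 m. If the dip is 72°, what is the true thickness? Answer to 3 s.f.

120 m

True thickness t = w · sin(dip) = 126 × sin 72°
t = 126 × 0.9511 = 119.833 m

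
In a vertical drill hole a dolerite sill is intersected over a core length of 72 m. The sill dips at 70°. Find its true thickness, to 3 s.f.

24.6 m

True thickness t = h · cos(dip) = 72 × cos 70°
t = 72 × 0.3420 = 24.625 m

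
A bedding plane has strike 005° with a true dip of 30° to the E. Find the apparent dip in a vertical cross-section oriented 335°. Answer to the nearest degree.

16°

Angle between strike (005°) and section (335°): β = 30°.
tan(apparent dip) = tan 30° · sin 30° = 0.2887
apparent dip = arctan 0.2887 = 16.10°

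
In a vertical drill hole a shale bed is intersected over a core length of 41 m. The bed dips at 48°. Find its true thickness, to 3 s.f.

True thickness t = h · cos(dip) = 41 × cos 48°
t = 41 × 0.6691 = 27.434 m

27.4 m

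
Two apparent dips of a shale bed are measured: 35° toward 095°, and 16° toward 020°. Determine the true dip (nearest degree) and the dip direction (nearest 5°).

Represent each trace as a vector plunging at its apparent dip toward its trend (east-north-up frame): v₁ = (0.816, -0.071, -0.574), v₂ = (0.329, 0.903, -0.276).
n = v₁ × v₂ = (0.538, 0.036, 0.761) (taken with n_z > 0).
True dip = arccos(n_z / |n|) = arccos(0.8159) = 35.3°.
Dip direction = atan2(0.538, 0.036) = 86° (azimuth of n's horizontal projection).

true dip 35°, dip direction 085°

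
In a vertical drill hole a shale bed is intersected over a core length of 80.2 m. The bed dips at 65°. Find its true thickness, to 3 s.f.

True thickness t = h · cos(dip) = 80.2 × cos 65°
t = 80.2 × 0.4226 = 33.894 m

33.9 m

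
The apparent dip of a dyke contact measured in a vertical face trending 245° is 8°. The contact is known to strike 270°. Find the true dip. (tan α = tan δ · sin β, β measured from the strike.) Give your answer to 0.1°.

18.4°

The section is 25° from the strike.
tan δ = tan α / sin β = tan 8° / sin 25° = 0.1405 / 0.4226 = 0.3325
true dip = arctan 0.3325 = 18.39°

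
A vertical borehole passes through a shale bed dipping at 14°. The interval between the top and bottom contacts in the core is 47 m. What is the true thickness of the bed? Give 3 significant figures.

True thickness t = h · cos(dip) = 47 × cos 14°
t = 47 × 0.9703 = 45.604 m

45.6 m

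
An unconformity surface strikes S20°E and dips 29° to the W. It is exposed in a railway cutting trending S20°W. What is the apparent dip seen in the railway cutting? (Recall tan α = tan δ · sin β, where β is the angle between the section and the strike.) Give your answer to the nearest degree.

20°

The strike is S20°E and the section trends S20°W; the acute angle between them is β = 40°.
tan(apparent dip) = tan 29° · sin 40° = 0.3563
apparent dip = arctan 0.3563 = 19.61°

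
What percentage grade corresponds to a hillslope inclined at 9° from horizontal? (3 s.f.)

grade % = 100 × tan 9° = 100 × 0.1584

15.8%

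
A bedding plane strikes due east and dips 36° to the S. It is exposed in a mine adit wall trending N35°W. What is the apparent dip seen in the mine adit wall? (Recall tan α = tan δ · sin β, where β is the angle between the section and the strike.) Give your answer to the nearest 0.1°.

The section lies 55° from the strike.
tan(apparent dip) = tan 36° · sin 55° = 0.5951
α = arctan(0.5951) = 30.76°

30.8°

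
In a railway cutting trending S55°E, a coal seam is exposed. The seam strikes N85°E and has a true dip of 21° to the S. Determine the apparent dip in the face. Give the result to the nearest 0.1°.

13.9°

The strike is N85°E and the section trends S55°E; the acute angle between them is β = 40°.
tan α = tan 21° × sin 40° = 0.3839 × 0.6428 = 0.2467
apparent dip = arctan 0.2467 = 13.86°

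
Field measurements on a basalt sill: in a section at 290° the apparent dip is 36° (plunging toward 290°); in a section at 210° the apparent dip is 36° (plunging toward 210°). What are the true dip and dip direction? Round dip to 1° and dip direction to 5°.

The two traces are lines in the plane: v₁ = (sin 290°·cos 36°, cos 290°·cos 36°, −sin 36°), v₂ = (sin 210°·cos 36°, cos 210°·cos 36°, −sin 36°).
The plane normal is n = v₁ × v₂ ∝ (-0.574, -0.209, 0.645).
True dip = arccos(n_z / |n|) = arccos(0.7256) = 43.5°.
The horizontal component of n points toward azimuth atan2(n_x, n_y) = 250°, the dip direction.

true dip 43°, dip direction 250°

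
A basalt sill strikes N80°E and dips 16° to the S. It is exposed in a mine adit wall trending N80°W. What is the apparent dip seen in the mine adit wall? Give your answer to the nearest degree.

6°

The strike is N80°E and the section trends N80°W; the acute angle between them is β = 20°.
tan(apparent dip) = tan 16° · sin 20° = 0.0981
α = arctan(0.0981) = 5.60°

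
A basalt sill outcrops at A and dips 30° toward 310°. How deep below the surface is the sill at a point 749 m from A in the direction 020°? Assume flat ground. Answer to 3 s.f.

The hole lies 70° from the dip direction, so the down-dip offset is 749 × cos 70° = 256.17 m.
Depth = down-dip offset × tan(dip) = 256.17 × tan 30° = 256.17 × 0.5774
Depth = 147.90 m

148 m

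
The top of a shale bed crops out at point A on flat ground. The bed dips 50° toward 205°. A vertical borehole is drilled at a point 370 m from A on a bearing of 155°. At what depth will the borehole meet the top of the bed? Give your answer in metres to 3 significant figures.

283 m

The hole lies 50° from the dip direction, so the down-dip offset is 370 × cos 50° = 237.83 m.
Depth = down-dip offset × tan(dip) = 237.83 × tan 50° = 237.83 × 1.1918
Depth = 283.44 m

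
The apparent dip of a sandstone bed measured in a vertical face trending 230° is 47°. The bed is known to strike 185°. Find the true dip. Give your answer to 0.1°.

β = acute angle between strike 185° and section 230° = 45°.
tan(true dip) = tan 47° / sin 45° = 1.5166
δ = arctan(1.5166) = 56.60°

56.6°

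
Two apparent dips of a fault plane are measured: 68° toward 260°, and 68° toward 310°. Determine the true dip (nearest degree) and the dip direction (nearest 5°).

Each apparent-dip line lies in the plane. As unit vectors (x east, y north, z up), v₁ plunges 68°→260° and v₂ plunges 68°→310°.
Cross product v₁ × v₂ gives the pole to the plane: n ∝ (-0.284, 0.076, 0.107).
True dip = arccos(n_z / |n|) = arccos(0.3438) = 69.9°.
Dip direction = azimuth of (n_x, n_y) = atan2(-0.284, 0.076) = 285°.

true dip 70°, dip direction 285°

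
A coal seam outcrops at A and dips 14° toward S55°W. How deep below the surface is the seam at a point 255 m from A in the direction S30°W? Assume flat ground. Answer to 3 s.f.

The hole lies 25° from the dip direction, so the down-dip offset is 255 × cos 25° = 231.11 m.
Depth = down-dip offset × tan(dip) = 231.11 × tan 14° = 231.11 × 0.2493
Depth = 57.62 m

57.6 m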